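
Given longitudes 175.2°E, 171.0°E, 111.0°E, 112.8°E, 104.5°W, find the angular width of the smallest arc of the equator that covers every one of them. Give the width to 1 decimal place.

Sort the longitudes: -104.5°, +111.0°, +112.8°, +171.0°, +175.2°.
Eastward gaps between consecutive values (wrapping around): 215.5°, 1.8°, 58.2°, 4.2°, 80.3°.
Largest gap = 215.5° ⇒ minimal covering band is its complement: 360° − 215.5° = 144.5°.
Band runs from +111.0° eastward to -104.5°, crossing the antimeridian.

144.5°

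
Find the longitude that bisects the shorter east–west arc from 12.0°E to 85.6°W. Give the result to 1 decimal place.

Signed shortest Δλ from +12.0° to -85.6° is -97.6°.
Midpoint longitude = +12.0° + (-97.6°)/2 = +12.0° − 48.8° = -36.8°.

36.8°W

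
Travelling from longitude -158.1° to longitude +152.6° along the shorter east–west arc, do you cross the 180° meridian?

Naïve |152.6 − -158.1| = 310.7° > 180°, so the shorter arc goes the other way round — across 180°.
Signed shortest Δλ = ((152.6 − -158.1 + 180) mod 360) − 180 = -49.3°.
Going west by 49.3° from -158.1° passes through 180° before reaching +152.6°.

Yes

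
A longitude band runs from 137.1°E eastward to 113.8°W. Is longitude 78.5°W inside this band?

Band width going east from +137.1° to -113.8°: ((-113.8 − 137.1) mod 360) = 109.1°.
Offset of -78.5° east of the west edge: ((-78.5 − 137.1) mod 360) = 144.4°.
144.4° > 109.1° ⇒ outside.

No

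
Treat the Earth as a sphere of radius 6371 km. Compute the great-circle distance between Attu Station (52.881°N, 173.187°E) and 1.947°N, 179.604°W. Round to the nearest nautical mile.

3079 nmi

Δλ = -179.604 − 173.187 = -352.791°; wrapped into (−180°, 180°]: 7.209°.
Δφ = 1.947 − 52.881 = -50.934°.
a = sin²(Δφ/2) + cos φ₁ · cos φ₂ · sin²(Δλ/2) = 0.187276.
c = 2·atan2(√a, √(1−a)) = 0.89509 rad → d = 6371·c ≈ 5702.63 km ≈ 3079.17 nmi.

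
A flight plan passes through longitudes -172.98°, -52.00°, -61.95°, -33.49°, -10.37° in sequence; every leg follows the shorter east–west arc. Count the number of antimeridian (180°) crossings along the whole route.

0

Leg 1: -172.98° → -52.00°, shortest Δλ = 120.98° (east) — does not cross 180°.
Leg 2: -52.00° → -61.95°, shortest Δλ = -9.95° (west) — does not cross 180°.
Leg 3: -61.95° → -33.49°, shortest Δλ = 28.46° (east) — does not cross 180°.
Leg 4: -33.49° → -10.37°, shortest Δλ = 23.12° (east) — does not cross 180°.
Total crossings: 0.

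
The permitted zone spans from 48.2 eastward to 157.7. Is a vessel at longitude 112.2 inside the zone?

Band width going east from +48.2° to +157.7°: ((157.7 − 48.2) mod 360) = 109.5°.
Offset of +112.2° east of the west edge: ((112.2 − 48.2) mod 360) = 64.0°.
64.0° ≤ 109.5° ⇒ inside.

Yes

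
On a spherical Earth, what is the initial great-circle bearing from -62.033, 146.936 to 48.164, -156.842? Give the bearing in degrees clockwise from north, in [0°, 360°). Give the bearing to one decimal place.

Δλ = -156.842 − 146.936 = -303.778°; wrapped into (−180°, 180°]: 56.222°.
θ = atan2( sin Δλ · cos φ₂ , cos φ₁ · sin φ₂ − sin φ₁ · cos φ₂ · cos Δλ )
  = atan2(0.55441, 0.67693) = 39.318° → normalised to [0°, 360°): 39.318°.

39.3°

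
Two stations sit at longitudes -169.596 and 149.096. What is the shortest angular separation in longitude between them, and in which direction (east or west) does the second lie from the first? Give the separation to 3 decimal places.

Raw difference: 149.096 − -169.596 = 318.692°.
Normalise into (−180°, 180°]: 318.692° − 360° = -41.308°.
Negative ⇒ the second point lies to the west; separation 41.308°.

41.308° west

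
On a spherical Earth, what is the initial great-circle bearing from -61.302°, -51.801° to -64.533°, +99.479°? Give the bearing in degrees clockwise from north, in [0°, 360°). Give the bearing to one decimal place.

164.9°

Δλ = 99.479 − -51.801 = 151.280°.
θ = atan2( sin Δλ · cos φ₂ , cos φ₁ · sin φ₂ − sin φ₁ · cos φ₂ · cos Δλ )
  = atan2(0.20662, -0.76431) = 164.872° → normalised to [0°, 360°): 164.872°.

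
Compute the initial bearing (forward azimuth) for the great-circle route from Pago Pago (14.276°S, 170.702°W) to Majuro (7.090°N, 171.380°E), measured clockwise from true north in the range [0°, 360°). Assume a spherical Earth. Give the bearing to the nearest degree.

319°

Δλ = 171.380 − -170.702 = 342.082°; wrapped into (−180°, 180°]: -17.918°.
θ = atan2( sin Δλ · cos φ₂ , cos φ₁ · sin φ₂ − sin φ₁ · cos φ₂ · cos Δλ )
  = atan2(-0.30530, 0.35246) = -40.900° → normalised to [0°, 360°): 319.100°.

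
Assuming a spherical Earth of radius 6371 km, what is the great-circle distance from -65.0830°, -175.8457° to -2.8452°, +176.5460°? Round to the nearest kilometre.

6947 km

Δλ = 176.5460 − -175.8457 = 352.3917°; wrapped into (−180°, 180°]: -7.6083°.
Δφ = -2.8452 − -65.0830 = 62.2378°.
a = sin²(Δφ/2) + cos φ₁ · cos φ₂ · sin²(Δλ/2) = 0.268951.
c = 2·atan2(√a, √(1−a)) = 1.09044 rad → d = 6371·c ≈ 6947.17 km.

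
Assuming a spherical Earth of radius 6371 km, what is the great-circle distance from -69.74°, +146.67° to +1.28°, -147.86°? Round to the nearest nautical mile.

Δλ = -147.86 − 146.67 = -294.53°; wrapped into (−180°, 180°]: 65.47°.
Δφ = 1.28 − -69.74 = 71.02°.
a = sin²(Δφ/2) + cos φ₁ · cos φ₂ · sin²(Δλ/2) = 0.438613.
c = 2·atan2(√a, √(1−a)) = 1.44771 rad → d = 6371·c ≈ 9223.38 km ≈ 4980.23 nmi.

4980 nmi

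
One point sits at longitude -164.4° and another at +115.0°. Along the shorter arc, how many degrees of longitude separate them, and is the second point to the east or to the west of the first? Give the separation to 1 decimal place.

Raw difference: 115.0 − -164.4 = 279.4°.
Normalise into (−180°, 180°]: 279.4° − 360° = -80.6°.
Negative ⇒ the second point lies to the west; separation 80.6°.

80.6° west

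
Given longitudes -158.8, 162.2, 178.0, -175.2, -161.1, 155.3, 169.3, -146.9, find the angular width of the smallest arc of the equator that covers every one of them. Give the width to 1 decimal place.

57.8°

Sort the longitudes: -175.2°, -161.1°, -158.8°, -146.9°, +155.3°, +162.2°, +169.3°, +178.0°.
Eastward gaps between consecutive values (wrapping around): 14.1°, 2.3°, 11.9°, 302.2°, 6.9°, 7.1°, 8.7°, 6.8°.
Largest gap = 302.2° ⇒ minimal covering band is its complement: 360° − 302.2° = 57.8°.
Band runs from +155.3° eastward to -146.9°, crossing the antimeridian.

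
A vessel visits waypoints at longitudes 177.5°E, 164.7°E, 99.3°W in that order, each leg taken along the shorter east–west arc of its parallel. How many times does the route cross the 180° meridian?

1

Leg 1: +177.5° → +164.7°, shortest Δλ = -12.8° (west) — does not cross 180°.
Leg 2: +164.7° → -99.3°, shortest Δλ = 96.0° (east) — crosses 180°.
Total crossings: 1.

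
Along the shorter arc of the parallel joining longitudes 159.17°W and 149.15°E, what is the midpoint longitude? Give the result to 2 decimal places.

Signed shortest Δλ from -159.17° to +149.15° is -51.68°.
Midpoint longitude = -159.17° + (-51.68°)/2 = -159.17° − 25.84° = -185.01°.
Normalise into (−180°, 180°]: +174.99°.
(The naïve average (-159.17 + +149.15)/2 = -5.01° is on the wrong side of the globe.)

174.99°E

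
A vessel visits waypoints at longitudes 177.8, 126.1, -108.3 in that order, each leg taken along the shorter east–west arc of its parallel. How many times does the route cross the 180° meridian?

Leg 1: +177.8° → +126.1°, shortest Δλ = -51.7° (west) — does not cross 180°.
Leg 2: +126.1° → -108.3°, shortest Δλ = 125.6° (east) — crosses 180°.
Total crossings: 1.

1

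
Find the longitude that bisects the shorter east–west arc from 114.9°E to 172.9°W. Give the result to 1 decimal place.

151.0°E

Signed shortest Δλ from +114.9° to -172.9° is +72.2°.
Midpoint longitude = +114.9° + (+72.2°)/2 = +114.9° + 36.1° = +151.0°.
(The naïve average (+114.9 + -172.9)/2 = -29.0° is on the wrong side of the globe.)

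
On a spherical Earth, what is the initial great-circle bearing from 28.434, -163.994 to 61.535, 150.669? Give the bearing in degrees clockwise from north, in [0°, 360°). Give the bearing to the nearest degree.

331°

Δλ = 150.669 − -163.994 = 314.663°; wrapped into (−180°, 180°]: -45.337°.
θ = atan2( sin Δλ · cos φ₂ , cos φ₁ · sin φ₂ − sin φ₁ · cos φ₂ · cos Δλ )
  = atan2(-0.33900, 0.61353) = -28.922° → normalised to [0°, 360°): 331.078°.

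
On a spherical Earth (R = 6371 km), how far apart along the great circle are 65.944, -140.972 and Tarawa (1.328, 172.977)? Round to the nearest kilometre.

Δλ = 172.977 − -140.972 = 313.949°; wrapped into (−180°, 180°]: -46.051°.
Δφ = 1.328 − 65.944 = -64.616°.
a = sin²(Δφ/2) + cos φ₁ · cos φ₂ · sin²(Δλ/2) = 0.348005.
c = 2·atan2(√a, √(1−a)) = 1.26192 rad → d = 6371·c ≈ 8039.69 km.

8040 km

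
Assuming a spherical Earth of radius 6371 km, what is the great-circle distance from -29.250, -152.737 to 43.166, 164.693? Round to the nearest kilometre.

Δλ = 164.693 − -152.737 = 317.430°; wrapped into (−180°, 180°]: -42.570°.
Δφ = 43.166 − -29.250 = 72.416°.
a = sin²(Δφ/2) + cos φ₁ · cos φ₂ · sin²(Δλ/2) = 0.432806.
c = 2·atan2(√a, √(1−a)) = 1.43600 rad → d = 6371·c ≈ 9148.76 km.

9149 km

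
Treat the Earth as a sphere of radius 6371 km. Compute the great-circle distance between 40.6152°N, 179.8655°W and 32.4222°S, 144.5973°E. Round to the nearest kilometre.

8904 km

Δλ = 144.5973 − -179.8655 = 324.4628°; wrapped into (−180°, 180°]: -35.5372°.
Δφ = -32.4222 − 40.6152 = -73.0374°.
a = sin²(Δφ/2) + cos φ₁ · cos φ₂ · sin²(Δλ/2) = 0.413802.
c = 2·atan2(√a, √(1−a)) = 1.39753 rad → d = 6371·c ≈ 8903.69 km.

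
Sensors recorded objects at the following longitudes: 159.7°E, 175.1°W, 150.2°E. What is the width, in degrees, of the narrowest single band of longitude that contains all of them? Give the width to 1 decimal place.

Sort the longitudes: -175.1°, +150.2°, +159.7°.
Eastward gaps between consecutive values (wrapping around): 325.3°, 9.5°, 25.2°.
Largest gap = 325.3° ⇒ minimal covering band is its complement: 360° − 325.3° = 34.7°.
Band runs from +150.2° eastward to -175.1°, crossing the antimeridian.

34.7°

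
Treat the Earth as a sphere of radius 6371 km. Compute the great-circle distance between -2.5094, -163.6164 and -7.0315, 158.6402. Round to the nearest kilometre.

4211 km

Δλ = 158.6402 − -163.6164 = 322.2566°; wrapped into (−180°, 180°]: -37.7434°.
Δφ = -7.0315 − -2.5094 = -4.5221°.
a = sin²(Δφ/2) + cos φ₁ · cos φ₂ · sin²(Δλ/2) = 0.105290.
c = 2·atan2(√a, √(1−a)) = 0.66093 rad → d = 6371·c ≈ 4210.80 km.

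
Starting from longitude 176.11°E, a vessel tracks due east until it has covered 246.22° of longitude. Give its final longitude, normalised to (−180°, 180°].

62.33°E

Start at +176.11°; shift +246.22° → +422.33°.
+422.33° lies outside (−180°, 180°]; subtract 360° → +62.33°.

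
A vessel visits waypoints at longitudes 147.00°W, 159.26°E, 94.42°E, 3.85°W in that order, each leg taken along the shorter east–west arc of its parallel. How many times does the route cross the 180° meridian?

1

Leg 1: -147.00° → +159.26°, shortest Δλ = -53.74° (west) — crosses 180°.
Leg 2: +159.26° → +94.42°, shortest Δλ = -64.84° (west) — does not cross 180°.
Leg 3: +94.42° → -3.85°, shortest Δλ = -98.27° (west) — does not cross 180°.
Total crossings: 1.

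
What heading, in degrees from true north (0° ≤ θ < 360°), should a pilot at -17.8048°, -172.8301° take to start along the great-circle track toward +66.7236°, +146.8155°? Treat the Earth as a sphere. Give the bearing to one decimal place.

Δλ = 146.8155 − -172.8301 = 319.6456°; wrapped into (−180°, 180°]: -40.3544°.
θ = atan2( sin Δλ · cos φ₂ , cos φ₁ · sin φ₂ − sin φ₁ · cos φ₂ · cos Δλ )
  = atan2(-0.25588, 0.96669) = -14.826° → normalised to [0°, 360°): 345.174°.

345.2°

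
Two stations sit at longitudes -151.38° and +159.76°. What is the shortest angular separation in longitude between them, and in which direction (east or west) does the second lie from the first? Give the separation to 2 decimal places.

Raw difference: 159.76 − -151.38 = 311.14°.
Normalise into (−180°, 180°]: 311.14° − 360° = -48.86°.
Negative ⇒ the second point lies to the west; separation 48.86°.

48.86° west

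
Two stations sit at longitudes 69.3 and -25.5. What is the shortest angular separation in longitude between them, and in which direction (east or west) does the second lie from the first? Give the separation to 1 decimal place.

Raw difference: -25.5 − 69.3 = -94.8°.
Normalise into (−180°, 180°]: -94.8° stays -94.8°.
Negative ⇒ the second point lies to the west; separation 94.8°.

94.8° west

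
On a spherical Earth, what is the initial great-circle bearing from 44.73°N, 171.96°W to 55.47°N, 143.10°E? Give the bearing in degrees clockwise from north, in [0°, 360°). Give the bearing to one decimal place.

307.1°

Δλ = 143.10 − -171.96 = 315.06°; wrapped into (−180°, 180°]: -44.94°.
θ = atan2( sin Δλ · cos φ₂ , cos φ₁ · sin φ₂ − sin φ₁ · cos φ₂ · cos Δλ )
  = atan2(-0.40039, 0.30290) = -52.892° → normalised to [0°, 360°): 307.108°.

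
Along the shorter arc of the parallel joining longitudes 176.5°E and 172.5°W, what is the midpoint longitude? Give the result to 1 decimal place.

178.0°W

Signed shortest Δλ from +176.5° to -172.5° is +11.0°.
Midpoint longitude = +176.5° + (+11.0°)/2 = +176.5° + 5.5° = +182.0°.
Normalise into (−180°, 180°]: -178.0°.
(The naïve average (+176.5 + -172.5)/2 = 2.0° is on the wrong side of the globe.)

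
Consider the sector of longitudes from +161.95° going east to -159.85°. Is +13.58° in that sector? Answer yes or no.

Band width going east from +161.95° to -159.85°: ((-159.85 − 161.95) mod 360) = 38.20°.
Offset of +13.58° east of the west edge: ((13.58 − 161.95) mod 360) = 211.63°.
211.63° > 38.20° ⇒ outside.

No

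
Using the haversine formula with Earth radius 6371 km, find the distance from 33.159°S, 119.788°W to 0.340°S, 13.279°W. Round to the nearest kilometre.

Δλ = -13.279 − -119.788 = 106.509°.
Δφ = -0.340 − -33.159 = 32.819°.
a = sin²(Δφ/2) + cos φ₁ · cos φ₂ · sin²(Δλ/2) = 0.617321.
c = 2·atan2(√a, √(1−a)) = 1.80765 rad → d = 6371·c ≈ 11516.51 km.

11517 km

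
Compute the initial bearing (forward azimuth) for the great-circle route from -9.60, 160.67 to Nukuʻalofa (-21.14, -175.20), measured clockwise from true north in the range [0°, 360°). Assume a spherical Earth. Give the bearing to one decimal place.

119.3°

Δλ = -175.20 − 160.67 = -335.87°; wrapped into (−180°, 180°]: 24.13°.
θ = atan2( sin Δλ · cos φ₂ , cos φ₁ · sin φ₂ − sin φ₁ · cos φ₂ · cos Δλ )
  = atan2(0.38130, -0.21364) = 119.262° → normalised to [0°, 360°): 119.262°.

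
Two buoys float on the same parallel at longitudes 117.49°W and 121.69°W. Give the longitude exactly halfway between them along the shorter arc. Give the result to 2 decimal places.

Signed shortest Δλ from -117.49° to -121.69° is -4.20°.
Midpoint longitude = -117.49° + (-4.20°)/2 = -117.49° − 2.10° = -119.59°.

119.59°W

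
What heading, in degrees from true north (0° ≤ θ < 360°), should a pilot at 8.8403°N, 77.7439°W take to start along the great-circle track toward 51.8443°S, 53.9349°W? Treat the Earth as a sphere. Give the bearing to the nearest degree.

Δλ = -53.9349 − -77.7439 = 23.8090°.
θ = atan2( sin Δλ · cos φ₂ , cos φ₁ · sin φ₂ − sin φ₁ · cos φ₂ · cos Δλ )
  = atan2(0.24940, -0.86386) = 163.896° → normalised to [0°, 360°): 163.896°.

164°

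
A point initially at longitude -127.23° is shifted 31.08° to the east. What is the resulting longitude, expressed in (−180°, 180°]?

-96.15°

Start at -127.23°; shift +31.08° → -96.15°.
-96.15° already lies in (−180°, 180°].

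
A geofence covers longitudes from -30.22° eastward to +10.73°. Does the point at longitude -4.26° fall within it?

Yes

Band width going east from -30.22° to +10.73°: ((10.73 − -30.22) mod 360) = 40.95°.
Offset of -4.26° east of the west edge: ((-4.26 − -30.22) mod 360) = 25.96°.
25.96° ≤ 40.95° ⇒ inside.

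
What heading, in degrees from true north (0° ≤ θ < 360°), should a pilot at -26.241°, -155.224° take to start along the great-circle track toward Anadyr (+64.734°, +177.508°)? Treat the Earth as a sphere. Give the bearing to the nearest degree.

Δλ = 177.508 − -155.224 = 332.732°; wrapped into (−180°, 180°]: -27.268°.
θ = atan2( sin Δλ · cos φ₂ , cos φ₁ · sin φ₂ − sin φ₁ · cos φ₂ · cos Δλ )
  = atan2(-0.19555, 0.97888) = -11.297° → normalised to [0°, 360°): 348.703°.

349°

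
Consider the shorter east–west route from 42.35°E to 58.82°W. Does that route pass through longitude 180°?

Signed shortest Δλ = ((-58.82 − 42.35 + 180) mod 360) − 180 = -101.17°.
Going west by 101.17° from +42.35° reaches -58.82° without touching 180°.

No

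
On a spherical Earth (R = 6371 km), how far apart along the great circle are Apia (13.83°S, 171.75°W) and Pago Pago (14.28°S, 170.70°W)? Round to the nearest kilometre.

Δλ = -170.70 − -171.75 = 1.05°.
Δφ = -14.28 − -13.83 = -0.45°.
a = sin²(Δφ/2) + cos φ₁ · cos φ₂ · sin²(Δλ/2) = 0.000094.
c = 2·atan2(√a, √(1−a)) = 0.01943 rad → d = 6371·c ≈ 123.82 km.

124 km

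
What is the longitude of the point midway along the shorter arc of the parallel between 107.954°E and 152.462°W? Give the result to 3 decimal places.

Signed shortest Δλ from +107.954° to -152.462° is +99.584°.
Midpoint longitude = +107.954° + (+99.584°)/2 = +107.954° + 49.792° = +157.746°.
(The naïve average (+107.954 + -152.462)/2 = -22.254° is on the wrong side of the globe.)

157.746°E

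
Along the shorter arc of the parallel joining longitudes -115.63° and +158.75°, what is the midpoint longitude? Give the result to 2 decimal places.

Signed shortest Δλ from -115.63° to +158.75° is -85.62°.
Midpoint longitude = -115.63° + (-85.62°)/2 = -115.63° − 42.81° = -158.44°.
(The naïve average (-115.63 + +158.75)/2 = 21.56° is on the wrong side of the globe.)

-158.44°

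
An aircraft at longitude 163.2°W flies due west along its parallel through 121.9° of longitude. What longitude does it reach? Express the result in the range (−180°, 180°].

74.9°E

Start at -163.2°; shift −121.9° → -285.1°.
-285.1° lies outside (−180°, 180°]; add 360° → +74.9°.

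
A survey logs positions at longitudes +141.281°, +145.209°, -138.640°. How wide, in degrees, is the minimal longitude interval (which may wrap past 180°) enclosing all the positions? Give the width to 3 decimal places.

80.079°

Sort the longitudes: -138.640°, +141.281°, +145.209°.
Eastward gaps between consecutive values (wrapping around): 279.921°, 3.928°, 76.151°.
Largest gap = 279.921° ⇒ minimal covering band is its complement: 360° − 279.921° = 80.079°.
Band runs from +141.281° eastward to -138.640°, crossing the antimeridian.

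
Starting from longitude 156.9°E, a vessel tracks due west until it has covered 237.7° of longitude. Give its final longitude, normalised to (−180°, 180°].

80.8°W

Start at +156.9°; shift −237.7° → -80.8°.
-80.8° already lies in (−180°, 180°].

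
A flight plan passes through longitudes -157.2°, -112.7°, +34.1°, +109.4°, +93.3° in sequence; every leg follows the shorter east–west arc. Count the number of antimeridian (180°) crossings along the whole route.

0

Leg 1: -157.2° → -112.7°, shortest Δλ = 44.5° (east) — does not cross 180°.
Leg 2: -112.7° → +34.1°, shortest Δλ = 146.8° (east) — does not cross 180°.
Leg 3: +34.1° → +109.4°, shortest Δλ = 75.3° (east) — does not cross 180°.
Leg 4: +109.4° → +93.3°, shortest Δλ = -16.1° (west) — does not cross 180°.
Total crossings: 0.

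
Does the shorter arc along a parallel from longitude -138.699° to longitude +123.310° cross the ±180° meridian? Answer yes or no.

Naïve |123.310 − -138.699| = 262.009° > 180°, so the shorter arc goes the other way round — across 180°.
Signed shortest Δλ = ((123.310 − -138.699 + 180) mod 360) − 180 = -97.991°.
Going west by 97.991° from -138.699° passes through 180° before reaching +123.310°.

Yes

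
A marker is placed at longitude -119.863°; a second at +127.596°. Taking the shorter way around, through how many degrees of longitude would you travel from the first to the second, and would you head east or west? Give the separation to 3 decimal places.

112.541° west

Raw difference: 127.596 − -119.863 = 247.459°.
Normalise into (−180°, 180°]: 247.459° − 360° = -112.541°.
Negative ⇒ the second point lies to the west; separation 112.541°.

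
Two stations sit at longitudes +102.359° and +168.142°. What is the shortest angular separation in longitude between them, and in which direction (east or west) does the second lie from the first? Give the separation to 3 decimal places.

Raw difference: 168.142 − 102.359 = 65.783°.
Normalise into (−180°, 180°]: 65.783° stays 65.783°.
Positive ⇒ the second point lies to the east; separation 65.783°.

65.783° east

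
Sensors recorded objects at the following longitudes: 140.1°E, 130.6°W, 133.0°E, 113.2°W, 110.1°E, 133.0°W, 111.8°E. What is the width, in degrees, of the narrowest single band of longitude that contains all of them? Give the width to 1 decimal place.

136.7°

Sort the longitudes: -133.0°, -130.6°, -113.2°, +110.1°, +111.8°, +133.0°, +140.1°.
Eastward gaps between consecutive values (wrapping around): 2.4°, 17.4°, 223.3°, 1.7°, 21.2°, 7.1°, 86.9°.
Largest gap = 223.3° ⇒ minimal covering band is its complement: 360° − 223.3° = 136.7°.
Band runs from +110.1° eastward to -113.2°, crossing the antimeridian.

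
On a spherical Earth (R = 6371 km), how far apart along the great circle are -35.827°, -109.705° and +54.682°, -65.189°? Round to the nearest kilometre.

Δλ = -65.189 − -109.705 = 44.516°.
Δφ = 54.682 − -35.827 = 90.509°.
a = sin²(Δφ/2) + cos φ₁ · cos φ₂ · sin²(Δλ/2) = 0.571691.
c = 2·atan2(√a, √(1−a)) = 1.71468 rad → d = 6371·c ≈ 10924.20 km.

10924 km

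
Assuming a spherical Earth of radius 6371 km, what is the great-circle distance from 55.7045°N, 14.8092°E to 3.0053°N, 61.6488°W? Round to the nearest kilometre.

Δλ = -61.6488 − 14.8092 = -76.4580°.
Δφ = 3.0053 − 55.7045 = -52.6992°.
a = sin²(Δφ/2) + cos φ₁ · cos φ₂ · sin²(Δλ/2) = 0.412465.
c = 2·atan2(√a, √(1−a)) = 1.39482 rad → d = 6371·c ≈ 8886.39 km.

8886 km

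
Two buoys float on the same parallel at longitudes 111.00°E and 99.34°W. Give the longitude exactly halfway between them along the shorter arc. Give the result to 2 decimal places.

174.17°W

Signed shortest Δλ from +111.00° to -99.34° is +149.66°.
Midpoint longitude = +111.00° + (+149.66°)/2 = +111.00° + 74.83° = +185.83°.
Normalise into (−180°, 180°]: -174.17°.
(The naïve average (+111.00 + -99.34)/2 = 5.83° is on the wrong side of the globe.)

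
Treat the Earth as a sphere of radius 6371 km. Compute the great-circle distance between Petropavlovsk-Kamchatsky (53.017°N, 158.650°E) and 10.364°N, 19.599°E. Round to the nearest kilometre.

Δλ = 19.599 − 158.650 = -139.051°.
Δφ = 10.364 − 53.017 = -42.653°.
a = sin²(Δφ/2) + cos φ₁ · cos φ₂ · sin²(Δλ/2) = 0.651624.
c = 2·atan2(√a, √(1−a)) = 1.87889 rad → d = 6371·c ≈ 11970.44 km.

11970 km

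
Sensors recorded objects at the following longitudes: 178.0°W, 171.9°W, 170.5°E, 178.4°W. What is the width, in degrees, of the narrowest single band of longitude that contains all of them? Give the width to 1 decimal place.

Sort the longitudes: -178.4°, -178.0°, -171.9°, +170.5°.
Eastward gaps between consecutive values (wrapping around): 0.4°, 6.1°, 342.4°, 11.1°.
Largest gap = 342.4° ⇒ minimal covering band is its complement: 360° − 342.4° = 17.6°.
Band runs from +170.5° eastward to -171.9°, crossing the antimeridian.

17.6°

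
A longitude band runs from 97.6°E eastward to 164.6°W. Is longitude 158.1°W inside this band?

No

Band width going east from +97.6° to -164.6°: ((-164.6 − 97.6) mod 360) = 97.8°.
Offset of -158.1° east of the west edge: ((-158.1 − 97.6) mod 360) = 104.3°.
104.3° > 97.8° ⇒ outside.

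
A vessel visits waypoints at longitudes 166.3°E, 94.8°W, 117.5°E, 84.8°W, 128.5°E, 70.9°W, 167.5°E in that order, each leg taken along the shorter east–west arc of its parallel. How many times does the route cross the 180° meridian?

Leg 1: +166.3° → -94.8°, shortest Δλ = 98.9° (east) — crosses 180°.
Leg 2: -94.8° → +117.5°, shortest Δλ = -147.7° (west) — crosses 180°.
Leg 3: +117.5° → -84.8°, shortest Δλ = 157.7° (east) — crosses 180°.
Leg 4: -84.8° → +128.5°, shortest Δλ = -146.7° (west) — crosses 180°.
Leg 5: +128.5° → -70.9°, shortest Δλ = 160.6° (east) — crosses 180°.
Leg 6: -70.9° → +167.5°, shortest Δλ = -121.6° (west) — crosses 180°.
Total crossings: 6.

6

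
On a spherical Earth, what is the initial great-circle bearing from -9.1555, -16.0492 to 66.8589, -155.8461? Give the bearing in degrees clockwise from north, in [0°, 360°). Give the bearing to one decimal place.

343.6°

Δλ = -155.8461 − -16.0492 = -139.7969°.
θ = atan2( sin Δλ · cos φ₂ , cos φ₁ · sin φ₂ − sin φ₁ · cos φ₂ · cos Δλ )
  = atan2(-0.25368, 0.86007) = -16.434° → normalised to [0°, 360°): 343.566°.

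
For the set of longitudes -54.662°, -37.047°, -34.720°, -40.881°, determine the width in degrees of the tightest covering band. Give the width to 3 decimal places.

19.942°

Sort the longitudes: -54.662°, -40.881°, -37.047°, -34.720°.
Eastward gaps between consecutive values (wrapping around): 13.781°, 3.834°, 2.327°, 340.058°.
Largest gap = 340.058° ⇒ minimal covering band is its complement: 360° − 340.058° = 19.942°.
Band runs from -54.662° eastward to -34.720°.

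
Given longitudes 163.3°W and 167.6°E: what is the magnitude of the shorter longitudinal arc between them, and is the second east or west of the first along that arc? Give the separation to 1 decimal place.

Raw difference: 167.6 − -163.3 = 330.9°.
Normalise into (−180°, 180°]: 330.9° − 360° = -29.1°.
Negative ⇒ the second point lies to the west; separation 29.1°.

29.1° west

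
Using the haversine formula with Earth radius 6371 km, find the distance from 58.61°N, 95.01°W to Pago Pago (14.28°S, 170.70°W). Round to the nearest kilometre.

Δλ = -170.70 − -95.01 = -75.69°.
Δφ = -14.28 − 58.61 = -72.89°.
a = sin²(Δφ/2) + cos φ₁ · cos φ₂ · sin²(Δλ/2) = 0.542899.
c = 2·atan2(√a, √(1−a)) = 1.65670 rad → d = 6371·c ≈ 10554.83 km.

10555 km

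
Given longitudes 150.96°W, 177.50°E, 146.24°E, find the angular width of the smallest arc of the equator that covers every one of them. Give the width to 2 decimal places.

Sort the longitudes: -150.96°, +146.24°, +177.50°.
Eastward gaps between consecutive values (wrapping around): 297.20°, 31.26°, 31.54°.
Largest gap = 297.20° ⇒ minimal covering band is its complement: 360° − 297.20° = 62.80°.
Band runs from +146.24° eastward to -150.96°, crossing the antimeridian.

62.80°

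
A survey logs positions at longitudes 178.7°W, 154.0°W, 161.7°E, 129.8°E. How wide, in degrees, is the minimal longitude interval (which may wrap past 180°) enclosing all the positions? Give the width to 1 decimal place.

76.2°

Sort the longitudes: -178.7°, -154.0°, +129.8°, +161.7°.
Eastward gaps between consecutive values (wrapping around): 24.7°, 283.8°, 31.9°, 19.6°.
Largest gap = 283.8° ⇒ minimal covering band is its complement: 360° − 283.8° = 76.2°.
Band runs from +129.8° eastward to -154.0°, crossing the antimeridian.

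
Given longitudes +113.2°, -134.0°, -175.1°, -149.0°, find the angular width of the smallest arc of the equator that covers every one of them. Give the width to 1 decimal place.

112.8°

Sort the longitudes: -175.1°, -149.0°, -134.0°, +113.2°.
Eastward gaps between consecutive values (wrapping around): 26.1°, 15.0°, 247.2°, 71.7°.
Largest gap = 247.2° ⇒ minimal covering band is its complement: 360° − 247.2° = 112.8°.
Band runs from +113.2° eastward to -134.0°, crossing the antimeridian.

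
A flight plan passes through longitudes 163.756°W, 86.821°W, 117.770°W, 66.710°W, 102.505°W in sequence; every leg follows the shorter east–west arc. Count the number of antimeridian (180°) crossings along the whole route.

Leg 1: -163.756° → -86.821°, shortest Δλ = 76.935° (east) — does not cross 180°.
Leg 2: -86.821° → -117.770°, shortest Δλ = -30.949° (west) — does not cross 180°.
Leg 3: -117.770° → -66.710°, shortest Δλ = 51.06° (east) — does not cross 180°.
Leg 4: -66.710° → -102.505°, shortest Δλ = -35.795° (west) — does not cross 180°.
Total crossings: 0.

0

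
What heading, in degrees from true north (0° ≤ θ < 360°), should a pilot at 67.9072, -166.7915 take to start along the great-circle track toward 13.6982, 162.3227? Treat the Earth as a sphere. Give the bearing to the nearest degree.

Δλ = 162.3227 − -166.7915 = 329.1142°; wrapped into (−180°, 180°]: -30.8858°.
θ = atan2( sin Δλ · cos φ₂ , cos φ₁ · sin φ₂ − sin φ₁ · cos φ₂ · cos Δλ )
  = atan2(-0.49873, -0.68350) = -143.883° → normalised to [0°, 360°): 216.117°.

216°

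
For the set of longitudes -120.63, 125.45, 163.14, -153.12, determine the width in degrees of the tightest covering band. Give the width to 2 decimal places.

Sort the longitudes: -153.12°, -120.63°, +125.45°, +163.14°.
Eastward gaps between consecutive values (wrapping around): 32.49°, 246.08°, 37.69°, 43.74°.
Largest gap = 246.08° ⇒ minimal covering band is its complement: 360° − 246.08° = 113.92°.
Band runs from +125.45° eastward to -120.63°, crossing the antimeridian.

113.92°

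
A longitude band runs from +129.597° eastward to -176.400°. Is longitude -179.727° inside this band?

Band width going east from +129.597° to -176.400°: ((-176.400 − 129.597) mod 360) = 54.003°.
Offset of -179.727° east of the west edge: ((-179.727 − 129.597) mod 360) = 50.676°.
50.676° ≤ 54.003° ⇒ inside.

Yes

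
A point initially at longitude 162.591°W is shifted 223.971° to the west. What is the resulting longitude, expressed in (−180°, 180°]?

Start at -162.591°; shift −223.971° → -386.562°.
-386.562° lies outside (−180°, 180°]; add 360° → -26.562°.

26.562°W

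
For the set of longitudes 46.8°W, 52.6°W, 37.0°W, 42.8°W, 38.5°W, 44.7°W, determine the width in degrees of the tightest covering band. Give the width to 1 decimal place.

Sort the longitudes: -52.6°, -46.8°, -44.7°, -42.8°, -38.5°, -37.0°.
Eastward gaps between consecutive values (wrapping around): 5.8°, 2.1°, 1.9°, 4.3°, 1.5°, 344.4°.
Largest gap = 344.4° ⇒ minimal covering band is its complement: 360° − 344.4° = 15.6°.
Band runs from -52.6° eastward to -37.0°.

15.6°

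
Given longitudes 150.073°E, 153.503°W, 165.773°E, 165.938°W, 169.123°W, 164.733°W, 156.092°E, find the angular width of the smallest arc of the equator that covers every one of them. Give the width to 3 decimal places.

Sort the longitudes: -169.123°, -165.938°, -164.733°, -153.503°, +150.073°, +156.092°, +165.773°.
Eastward gaps between consecutive values (wrapping around): 3.185°, 1.205°, 11.230°, 303.576°, 6.019°, 9.681°, 25.104°.
Largest gap = 303.576° ⇒ minimal covering band is its complement: 360° − 303.576° = 56.424°.
Band runs from +150.073° eastward to -153.503°, crossing the antimeridian.

56.424°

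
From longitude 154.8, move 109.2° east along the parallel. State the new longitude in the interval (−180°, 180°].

-96.0°

Start at +154.8°; shift +109.2° → +264.0°.
+264.0° lies outside (−180°, 180°]; subtract 360° → -96.0°.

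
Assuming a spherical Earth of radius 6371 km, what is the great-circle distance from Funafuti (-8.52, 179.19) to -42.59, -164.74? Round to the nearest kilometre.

4101 km

Δλ = -164.74 − 179.19 = -343.93°; wrapped into (−180°, 180°]: 16.07°.
Δφ = -42.59 − -8.52 = -34.07°.
a = sin²(Δφ/2) + cos φ₁ · cos φ₂ · sin²(Δλ/2) = 0.100048.
c = 2·atan2(√a, √(1−a)) = 0.64366 rad → d = 6371·c ≈ 4100.77 km.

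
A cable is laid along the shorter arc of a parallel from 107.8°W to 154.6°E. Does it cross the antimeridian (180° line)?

Naïve |154.6 − -107.8| = 262.4° > 180°, so the shorter arc goes the other way round — across 180°.
Signed shortest Δλ = ((154.6 − -107.8 + 180) mod 360) − 180 = -97.6°.
Going west by 97.6° from -107.8° passes through 180° before reaching +154.6°.

Yes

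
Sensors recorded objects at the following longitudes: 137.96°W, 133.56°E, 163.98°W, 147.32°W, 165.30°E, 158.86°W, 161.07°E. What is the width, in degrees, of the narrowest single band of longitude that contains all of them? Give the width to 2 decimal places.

Sort the longitudes: -163.98°, -158.86°, -147.32°, -137.96°, +133.56°, +161.07°, +165.30°.
Eastward gaps between consecutive values (wrapping around): 5.12°, 11.54°, 9.36°, 271.52°, 27.51°, 4.23°, 30.72°.
Largest gap = 271.52° ⇒ minimal covering band is its complement: 360° − 271.52° = 88.48°.
Band runs from +133.56° eastward to -137.96°, crossing the antimeridian.

88.48°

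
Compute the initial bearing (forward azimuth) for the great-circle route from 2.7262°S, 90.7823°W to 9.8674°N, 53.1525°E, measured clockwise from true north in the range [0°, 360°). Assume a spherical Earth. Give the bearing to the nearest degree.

Δλ = 53.1525 − -90.7823 = 143.9348°.
θ = atan2( sin Δλ · cos φ₂ , cos φ₁ · sin φ₂ − sin φ₁ · cos φ₂ · cos Δλ )
  = atan2(0.58000, 0.13330) = 77.057° → normalised to [0°, 360°): 77.057°.

77°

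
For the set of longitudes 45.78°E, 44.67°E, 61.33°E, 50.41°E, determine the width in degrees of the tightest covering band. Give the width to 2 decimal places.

16.66°

Sort the longitudes: +44.67°, +45.78°, +50.41°, +61.33°.
Eastward gaps between consecutive values (wrapping around): 1.11°, 4.63°, 10.92°, 343.34°.
Largest gap = 343.34° ⇒ minimal covering band is its complement: 360° − 343.34° = 16.66°.
Band runs from +44.67° eastward to +61.33°.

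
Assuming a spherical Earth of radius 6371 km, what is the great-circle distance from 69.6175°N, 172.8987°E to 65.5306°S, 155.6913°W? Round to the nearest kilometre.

15222 km

Δλ = -155.6913 − 172.8987 = -328.5900°; wrapped into (−180°, 180°]: 31.4100°.
Δφ = -65.5306 − 69.6175 = -135.1481°.
a = sin²(Δφ/2) + cos φ₁ · cos φ₂ · sin²(Δλ/2) = 0.865036.
c = 2·atan2(√a, √(1−a)) = 2.38922 rad → d = 6371·c ≈ 15221.75 km.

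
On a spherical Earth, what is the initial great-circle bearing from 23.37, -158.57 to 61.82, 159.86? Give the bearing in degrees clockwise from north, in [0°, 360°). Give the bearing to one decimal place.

Δλ = 159.86 − -158.57 = 318.43°; wrapped into (−180°, 180°]: -41.57°.
θ = atan2( sin Δλ · cos φ₂ , cos φ₁ · sin φ₂ − sin φ₁ · cos φ₂ · cos Δλ )
  = atan2(-0.31335, 0.66901) = -25.097° → normalised to [0°, 360°): 334.903°.

334.9°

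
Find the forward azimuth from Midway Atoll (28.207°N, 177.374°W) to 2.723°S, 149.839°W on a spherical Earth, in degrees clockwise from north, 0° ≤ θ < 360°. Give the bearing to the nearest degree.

135°

Δλ = -149.839 − -177.374 = 27.535°.
θ = atan2( sin Δλ · cos φ₂ , cos φ₁ · sin φ₂ − sin φ₁ · cos φ₂ · cos Δλ )
  = atan2(0.46177, -0.46051) = 134.922° → normalised to [0°, 360°): 134.922°.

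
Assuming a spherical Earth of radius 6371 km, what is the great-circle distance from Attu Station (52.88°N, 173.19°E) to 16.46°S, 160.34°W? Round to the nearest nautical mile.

Δλ = -160.34 − 173.19 = -333.53°; wrapped into (−180°, 180°]: 26.47°.
Δφ = -16.46 − 52.88 = -69.34°.
a = sin²(Δφ/2) + cos φ₁ · cos φ₂ · sin²(Δλ/2) = 0.353925.
c = 2·atan2(√a, √(1−a)) = 1.27432 rad → d = 6371·c ≈ 8118.71 km ≈ 4383.75 nmi.

4384 nmi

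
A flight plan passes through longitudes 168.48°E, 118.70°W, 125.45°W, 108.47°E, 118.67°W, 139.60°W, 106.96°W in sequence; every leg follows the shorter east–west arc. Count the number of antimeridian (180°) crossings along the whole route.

3

Leg 1: +168.48° → -118.70°, shortest Δλ = 72.82° (east) — crosses 180°.
Leg 2: -118.70° → -125.45°, shortest Δλ = -6.75° (west) — does not cross 180°.
Leg 3: -125.45° → +108.47°, shortest Δλ = -126.08° (west) — crosses 180°.
Leg 4: +108.47° → -118.67°, shortest Δλ = 132.86° (east) — crosses 180°.
Leg 5: -118.67° → -139.60°, shortest Δλ = -20.93° (west) — does not cross 180°.
Leg 6: -139.60° → -106.96°, shortest Δλ = 32.64° (east) — does not cross 180°.
Total crossings: 3.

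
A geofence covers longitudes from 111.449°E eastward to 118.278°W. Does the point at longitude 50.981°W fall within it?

Band width going east from +111.449° to -118.278°: ((-118.278 − 111.449) mod 360) = 130.273°.
Offset of -50.981° east of the west edge: ((-50.981 − 111.449) mod 360) = 197.570°.
197.570° > 130.273° ⇒ outside.

No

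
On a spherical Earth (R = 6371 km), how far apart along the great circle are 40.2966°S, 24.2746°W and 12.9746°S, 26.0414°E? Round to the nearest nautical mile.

3104 nmi

Δλ = 26.0414 − -24.2746 = 50.3160°.
Δφ = -12.9746 − -40.2966 = 27.3220°.
a = sin²(Δφ/2) + cos φ₁ · cos φ₂ · sin²(Δλ/2) = 0.190099.
c = 2·atan2(√a, √(1−a)) = 0.90231 rad → d = 6371·c ≈ 5748.60 km ≈ 3103.99 nmi.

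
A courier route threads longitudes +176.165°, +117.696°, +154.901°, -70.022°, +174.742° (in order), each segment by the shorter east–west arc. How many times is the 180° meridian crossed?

Leg 1: +176.165° → +117.696°, shortest Δλ = -58.469° (west) — does not cross 180°.
Leg 2: +117.696° → +154.901°, shortest Δλ = 37.205° (east) — does not cross 180°.
Leg 3: +154.901° → -70.022°, shortest Δλ = 135.077° (east) — crosses 180°.
Leg 4: -70.022° → +174.742°, shortest Δλ = -115.236° (west) — crosses 180°.
Total crossings: 2.

2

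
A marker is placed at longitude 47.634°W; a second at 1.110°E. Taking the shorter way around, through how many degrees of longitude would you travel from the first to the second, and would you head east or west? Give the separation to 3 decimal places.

48.744° east

Raw difference: 1.110 − -47.634 = 48.744°.
Normalise into (−180°, 180°]: 48.744° stays 48.744°.
Positive ⇒ the second point lies to the east; separation 48.744°.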